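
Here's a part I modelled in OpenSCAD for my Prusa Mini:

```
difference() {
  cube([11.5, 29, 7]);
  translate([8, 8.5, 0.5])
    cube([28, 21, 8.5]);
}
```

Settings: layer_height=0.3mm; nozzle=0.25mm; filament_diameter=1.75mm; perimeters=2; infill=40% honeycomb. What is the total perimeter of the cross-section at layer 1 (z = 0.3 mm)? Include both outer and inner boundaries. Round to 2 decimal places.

At z = 0.3 mm: the 11.5×29 cube contributes its full rectangle (perimeter 81.00 mm); the cube at (8, 8.5) does not reach this height (z outside [0.5, 9]); Subtracting the remaining from the first: none of the subtracted shapes is present at this height, so the 11.5×29 cube is unchanged — boundary = 81.00 mm. Overall, the cross-section is a single solid region. Total boundary length (outer) = 81.00 mm.

81.00 mm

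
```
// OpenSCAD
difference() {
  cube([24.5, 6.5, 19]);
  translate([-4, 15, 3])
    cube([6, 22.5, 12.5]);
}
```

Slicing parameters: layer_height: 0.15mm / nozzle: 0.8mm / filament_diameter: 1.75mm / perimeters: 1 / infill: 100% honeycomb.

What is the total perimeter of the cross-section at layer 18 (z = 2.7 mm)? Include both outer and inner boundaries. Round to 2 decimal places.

At z = 2.7 mm: the 24.5×6.5 cube contributes its full rectangle (perimeter 62.00 mm); the cube at (-4, 15) does not reach this height (z outside [3, 15.5]); Taking the first minus the rest: none of the subtracted shapes is present at this height, so the 24.5×6.5 cube is unchanged — boundary = 62.00 mm. Overall, the cross-section is a single solid region. Total boundary length (outer) = 62.00 mm.

62.00 mm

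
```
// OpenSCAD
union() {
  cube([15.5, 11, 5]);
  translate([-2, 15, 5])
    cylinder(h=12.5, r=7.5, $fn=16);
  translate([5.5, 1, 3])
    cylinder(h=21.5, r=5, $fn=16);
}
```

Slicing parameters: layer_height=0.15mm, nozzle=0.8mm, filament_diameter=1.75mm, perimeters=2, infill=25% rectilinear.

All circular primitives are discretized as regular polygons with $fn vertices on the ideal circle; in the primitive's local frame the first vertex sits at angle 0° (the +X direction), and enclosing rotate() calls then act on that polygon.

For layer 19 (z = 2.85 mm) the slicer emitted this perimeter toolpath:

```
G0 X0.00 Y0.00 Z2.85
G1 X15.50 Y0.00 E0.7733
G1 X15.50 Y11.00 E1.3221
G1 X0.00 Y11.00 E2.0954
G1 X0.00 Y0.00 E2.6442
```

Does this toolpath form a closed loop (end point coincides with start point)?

Start point (G0): (0.00, 0.00). End point (last G1): the path returns to the start — closed.

yes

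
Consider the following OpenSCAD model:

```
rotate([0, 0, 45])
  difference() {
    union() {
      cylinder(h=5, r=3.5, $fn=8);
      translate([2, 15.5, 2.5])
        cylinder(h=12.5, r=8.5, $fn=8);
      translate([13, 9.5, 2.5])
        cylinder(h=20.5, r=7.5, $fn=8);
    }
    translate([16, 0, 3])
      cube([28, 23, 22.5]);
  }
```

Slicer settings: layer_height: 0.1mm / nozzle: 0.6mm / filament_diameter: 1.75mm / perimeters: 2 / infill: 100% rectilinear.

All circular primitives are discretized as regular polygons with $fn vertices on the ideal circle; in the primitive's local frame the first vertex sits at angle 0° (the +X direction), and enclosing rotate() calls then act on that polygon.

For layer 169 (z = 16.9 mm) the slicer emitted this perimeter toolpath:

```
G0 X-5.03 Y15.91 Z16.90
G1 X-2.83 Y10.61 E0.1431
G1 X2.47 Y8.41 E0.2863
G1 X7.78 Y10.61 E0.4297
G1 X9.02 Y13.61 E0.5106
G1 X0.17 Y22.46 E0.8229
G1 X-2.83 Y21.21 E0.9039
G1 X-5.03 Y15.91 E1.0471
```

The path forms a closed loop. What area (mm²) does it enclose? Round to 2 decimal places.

Apply the shoelace formula to the sequence of (X, Y) vertices; enclosed area = 120.86 mm².

120.86 mm²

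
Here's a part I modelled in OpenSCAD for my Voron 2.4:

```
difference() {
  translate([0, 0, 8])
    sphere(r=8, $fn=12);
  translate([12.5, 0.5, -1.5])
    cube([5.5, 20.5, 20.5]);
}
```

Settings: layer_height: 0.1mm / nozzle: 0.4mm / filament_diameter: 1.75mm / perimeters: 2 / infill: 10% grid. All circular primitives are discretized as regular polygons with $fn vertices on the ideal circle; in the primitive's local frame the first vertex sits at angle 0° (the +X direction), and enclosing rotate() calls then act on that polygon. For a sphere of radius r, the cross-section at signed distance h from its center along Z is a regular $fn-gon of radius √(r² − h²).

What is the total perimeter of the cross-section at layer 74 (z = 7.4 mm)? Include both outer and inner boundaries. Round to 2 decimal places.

At z = 7.4 mm: the r=8 sphere slices to a regular 12-gon of circumradius 7.977 (√(r²−h²) with h=0.6 from center) (perimeter = 2·12·7.977·sin(180°/12) = 49.55 mm); the 5.5×20.5 cube at (12.5, 0.5) contributes its full rectangle (perimeter 52.00 mm); Subtracting the remaining from the first: starting from the r=8 sphere, the 5.5×20.5 cube at (12.5, 0.5) misses the remaining region (no effect) — boundary = 49.55 mm. Overall, the cross-section is a single solid region. Total boundary length (outer) = 49.55 mm.

49.55 mm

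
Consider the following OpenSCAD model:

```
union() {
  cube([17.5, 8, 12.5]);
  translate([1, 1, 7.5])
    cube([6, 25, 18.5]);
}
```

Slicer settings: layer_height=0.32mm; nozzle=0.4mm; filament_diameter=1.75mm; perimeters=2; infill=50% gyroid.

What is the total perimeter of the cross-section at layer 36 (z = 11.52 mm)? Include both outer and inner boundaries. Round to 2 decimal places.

At z = 11.52 mm: the cube (footprint 17.5×8) is included at this height (perimeter 51.00 mm); the 6×25 cube at (1, 1) contributes its full rectangle (perimeter 62.00 mm); Merging all regions: the regions partially overlap (shared area 42.00 mm²), so the edge portions inside another operand are dropped and the merged outline is re-measured after clipping — boundary = 87.00 mm. Overall, the cross-section is a single solid region. Total boundary length (outer) = 87.00 mm.

87.00 mm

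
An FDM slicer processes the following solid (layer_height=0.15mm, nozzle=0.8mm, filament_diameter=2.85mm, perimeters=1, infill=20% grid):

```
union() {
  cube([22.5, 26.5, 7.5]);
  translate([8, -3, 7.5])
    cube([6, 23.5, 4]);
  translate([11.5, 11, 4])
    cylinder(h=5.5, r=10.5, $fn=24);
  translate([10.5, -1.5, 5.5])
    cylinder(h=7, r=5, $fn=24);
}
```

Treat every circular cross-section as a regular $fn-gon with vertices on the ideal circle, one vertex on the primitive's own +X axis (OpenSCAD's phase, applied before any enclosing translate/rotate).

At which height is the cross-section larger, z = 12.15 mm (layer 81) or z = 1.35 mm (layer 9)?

layer 9 (z = 1.35 mm)

Layer 81 (z = 12.15): the cube is absent (z outside [0, 7.5]); the cube at (8, -3) is not intersected at this z (z outside [7.5, 11.5]); the cylinder at (11.5, 11) is not intersected at this z (z outside [4, 9.5]); the r=5 cylinder at (10.5, -1.5) gives a regular 24-gon of circumradius 5 (constant along its height) (area = (24/2)·5.000²·sin(360°/24) = 77.65 mm²); Taking the union: only the r=5 cylinder at (10.5, -1.5) is present, so the union is just that shape — area = 77.65 mm². So its area = 77.65 mm². Layer 9 (z = 1.35): the 22.5×26.5 cube contributes its full rectangle (area 596.25 mm²); the cube at (8, -3) is absent (z outside [7.5, 11.5]); the cylinder at (11.5, 11) is not intersected at this z (z outside [4, 9.5]); the cylinder at (10.5, -1.5) is not intersected at this z (z outside [5.5, 12.5]); Taking the union: only the 22.5×26.5 cube is present, so the union is just that shape — area = 596.25 mm². So its area = 596.25 mm². Layer 9 is larger (596.25 vs 77.65 mm²).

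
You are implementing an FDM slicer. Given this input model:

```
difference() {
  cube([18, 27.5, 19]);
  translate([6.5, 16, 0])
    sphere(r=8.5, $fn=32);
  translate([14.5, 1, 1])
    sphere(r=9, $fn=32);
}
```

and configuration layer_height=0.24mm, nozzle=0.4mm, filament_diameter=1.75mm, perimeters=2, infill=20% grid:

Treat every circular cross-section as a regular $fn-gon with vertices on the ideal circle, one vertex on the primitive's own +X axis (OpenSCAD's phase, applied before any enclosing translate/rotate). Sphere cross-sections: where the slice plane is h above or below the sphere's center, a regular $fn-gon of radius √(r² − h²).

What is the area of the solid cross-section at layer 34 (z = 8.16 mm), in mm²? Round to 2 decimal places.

427.60 mm²

At z = 8.16 mm: the cube (footprint 18×27.5) is included at this height (area 495.00 mm²); the sphere at (6.5, 16): section is a regular 32-gon, circumradius = √(r²−h²) = √(8.5²−8.16²) = 2.380 (area = (32/2)·2.380²·sin(360°/32) = 17.68 mm²); the r=9 sphere at (14.5, 1) contributes a regular 32-gon of circumradius √(9²−7.16²) = 5.453 (area = (32/2)·5.453²·sin(360°/32) = 92.81 mm²); Taking the first minus the rest: starting from the 18×27.5 cube (495.00 mm²), the r=8.5 sphere at (6.5, 16) lies wholly inside it (removes its full 17.68 mm² and its 14.93 mm outline becomes a hole wall); the r=9 sphere at (14.5, 1) partially overlaps it — only the 49.72 mm² overlap (of its 92.81 mm²) is removed, clipping the outline — area = 427.60 mm². Overall, the cross-section is one region with 1 hole. Net area = 427.60 mm².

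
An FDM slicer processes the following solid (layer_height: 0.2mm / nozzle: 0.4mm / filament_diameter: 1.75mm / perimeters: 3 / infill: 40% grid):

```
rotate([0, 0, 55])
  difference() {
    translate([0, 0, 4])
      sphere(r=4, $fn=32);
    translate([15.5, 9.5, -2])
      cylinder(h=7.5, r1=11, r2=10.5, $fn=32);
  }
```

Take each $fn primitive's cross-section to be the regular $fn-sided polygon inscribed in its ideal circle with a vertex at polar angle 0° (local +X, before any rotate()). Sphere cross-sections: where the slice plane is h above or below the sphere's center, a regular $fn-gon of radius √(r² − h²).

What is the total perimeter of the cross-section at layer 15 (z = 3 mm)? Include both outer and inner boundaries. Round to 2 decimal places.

At z = 3 mm: the sphere: section is a regular 32-gon, circumradius = √(r²−h²) = √(4²−1²) = 3.873 (perimeter = 2·32·3.873·sin(180°/32) = 24.30 mm); the cone at (15.5, 9.5): at t=0.667 of its height the radius interpolates to r₁+(r₂−r₁)t = 10.667, giving a regular 32-gon of that circumradius (perimeter = 2·32·10.667·sin(180°/32) = 66.91 mm); Taking the first minus the rest: starting from the r=4 sphere, the cone at (15.5, 9.5) misses the remaining region (no effect) — boundary = 24.30 mm; (whole slice rotated 55° about Z — lengths, areas and connectivity unchanged). Overall, the cross-section is a single solid region. Total boundary length (outer) = 24.30 mm.

24.30 mm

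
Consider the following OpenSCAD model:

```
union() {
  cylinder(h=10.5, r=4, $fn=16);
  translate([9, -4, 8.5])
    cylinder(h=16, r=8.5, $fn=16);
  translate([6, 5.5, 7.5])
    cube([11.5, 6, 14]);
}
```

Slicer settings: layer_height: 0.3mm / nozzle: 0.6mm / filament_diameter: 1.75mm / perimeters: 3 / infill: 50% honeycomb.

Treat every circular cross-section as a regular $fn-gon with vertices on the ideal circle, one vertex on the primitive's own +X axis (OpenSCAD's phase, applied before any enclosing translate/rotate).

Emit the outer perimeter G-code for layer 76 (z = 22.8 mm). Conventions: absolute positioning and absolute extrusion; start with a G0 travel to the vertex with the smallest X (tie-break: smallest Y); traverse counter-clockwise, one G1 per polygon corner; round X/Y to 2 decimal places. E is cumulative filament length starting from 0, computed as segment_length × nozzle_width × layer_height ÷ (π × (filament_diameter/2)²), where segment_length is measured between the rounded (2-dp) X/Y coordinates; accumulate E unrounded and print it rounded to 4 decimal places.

G0 X0.50 Y-4.00 Z22.80
G1 X1.15 Y-7.25 E0.2480
G1 X2.99 Y-10.01 E0.4963
G1 X5.75 Y-11.85 E0.7445
G1 X9.00 Y-12.50 E0.9925
G1 X12.25 Y-11.85 E1.2406
G1 X15.01 Y-10.01 E1.4888
G1 X16.85 Y-7.25 E1.7370
G1 X17.50 Y-4.00 E1.9851
G1 X16.85 Y-0.75 E2.2331
G1 X15.01 Y2.01 E2.4813
G1 X12.25 Y3.85 E2.7296
G1 X9.00 Y4.50 E2.9776
G1 X5.75 Y3.85 E3.2256
G1 X2.99 Y2.01 E3.4739
G1 X1.15 Y-0.75 E3.7221
G1 X0.50 Y-4.00 E3.9701

At z = 22.8 mm: the cylinder is not intersected at this z (z outside [0, 10.5]); the cylinder at (9, -4): section is a regular 16-gon, circumradius r=8.5; the cube at (6, 5.5) is not intersected at this z (z outside [7.5, 21.5]); Combining (union): only the r=8.5 cylinder at (9, -4) is present, so the union is just that shape — 1 connected region. The outline is a single polygon with 16 vertices. Extrusion per mm of travel: 0.6 × 0.3 / (π × 0.875²) = 0.074835. Accumulating E over each segment gives final E = 3.9701.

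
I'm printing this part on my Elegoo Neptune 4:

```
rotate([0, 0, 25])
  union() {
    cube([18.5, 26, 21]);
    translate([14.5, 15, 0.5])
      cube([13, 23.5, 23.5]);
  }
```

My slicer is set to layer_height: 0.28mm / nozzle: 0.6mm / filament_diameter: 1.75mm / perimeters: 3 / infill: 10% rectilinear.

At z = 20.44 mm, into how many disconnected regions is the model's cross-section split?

1

At z = 20.44 mm: the cube (footprint 18.5×26) is included at this height; the 13×23.5 cube at (14.5, 15) contributes its full rectangle; Taking the union: the regions partially overlap (shared area 44.00 mm²), so overlapping operands fuse into one piece — 1 connected region; (whole slice rotated 25° about Z — lengths, areas and connectivity unchanged). The result has 1 disconnected region.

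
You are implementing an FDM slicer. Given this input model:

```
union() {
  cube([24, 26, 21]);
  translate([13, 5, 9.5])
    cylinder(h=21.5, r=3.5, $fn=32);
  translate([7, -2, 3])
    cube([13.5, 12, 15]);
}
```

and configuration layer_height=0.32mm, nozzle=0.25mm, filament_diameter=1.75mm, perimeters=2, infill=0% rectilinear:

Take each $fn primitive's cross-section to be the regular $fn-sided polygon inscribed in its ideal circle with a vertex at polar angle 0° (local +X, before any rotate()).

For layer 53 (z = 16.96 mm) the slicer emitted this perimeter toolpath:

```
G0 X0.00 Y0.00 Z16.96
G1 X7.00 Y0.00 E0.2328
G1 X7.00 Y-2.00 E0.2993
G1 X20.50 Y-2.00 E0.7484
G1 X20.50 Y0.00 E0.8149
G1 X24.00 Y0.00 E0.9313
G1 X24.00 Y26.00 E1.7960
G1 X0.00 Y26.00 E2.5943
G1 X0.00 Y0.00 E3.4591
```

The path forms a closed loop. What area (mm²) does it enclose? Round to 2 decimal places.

651.00 mm²

Apply the shoelace formula to the sequence of (X, Y) vertices; enclosed area = 651.00 mm².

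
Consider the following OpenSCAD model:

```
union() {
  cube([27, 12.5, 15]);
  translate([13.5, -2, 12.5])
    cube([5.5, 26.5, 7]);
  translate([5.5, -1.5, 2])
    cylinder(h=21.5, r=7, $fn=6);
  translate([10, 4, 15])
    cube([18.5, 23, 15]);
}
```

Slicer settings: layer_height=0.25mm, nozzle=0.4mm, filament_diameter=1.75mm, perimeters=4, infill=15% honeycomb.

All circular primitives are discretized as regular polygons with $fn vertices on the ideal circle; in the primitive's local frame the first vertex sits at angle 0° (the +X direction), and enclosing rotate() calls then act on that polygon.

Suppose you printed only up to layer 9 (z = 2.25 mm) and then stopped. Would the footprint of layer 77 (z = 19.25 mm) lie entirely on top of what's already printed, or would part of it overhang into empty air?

part overhangs

Compare the two slices. At z = 2.25: the cube (footprint 27×12.5) is included at this height (area 337.50 mm²); the cube at (13.5, -2) is absent (z outside [12.5, 19.5]); the cylinder at (5.5, -1.5): section is a regular 6-gon, circumradius r=7 (area = (6/2)·7.000²·sin(360°/6) = 127.31 mm²); the cube at (10, 4) is not intersected at this z (z outside [15, 30]); Taking the union: the regions partially overlap — summed areas 464.81 mm² minus the doubly-counted overlap 43.60 mm² gives 421.20 mm² — area = 421.20 mm². At z = 19.25: the cube does not reach this height (z outside [0, 15]); the cube at (13.5, -2) is present — its section is the full 5.5×26.5 rectangle (area 145.75 mm²); the r=7 cylinder at (5.5, -1.5) contributes a regular 6-gon of circumradius 7 (area = (6/2)·7.000²·sin(360°/6) = 127.31 mm²); the cube at (10, 4) is present — its section is the full 18.5×23 rectangle (area 425.50 mm²); Combining (union): the regions partially overlap — summed areas 698.56 mm² minus the doubly-counted overlap 112.75 mm² gives 585.81 mm² — area = 585.81 mm². Checking containment: at z = 19.25 the cross-section extends beyond the z = 2.25 cross-section by about 292.00 mm².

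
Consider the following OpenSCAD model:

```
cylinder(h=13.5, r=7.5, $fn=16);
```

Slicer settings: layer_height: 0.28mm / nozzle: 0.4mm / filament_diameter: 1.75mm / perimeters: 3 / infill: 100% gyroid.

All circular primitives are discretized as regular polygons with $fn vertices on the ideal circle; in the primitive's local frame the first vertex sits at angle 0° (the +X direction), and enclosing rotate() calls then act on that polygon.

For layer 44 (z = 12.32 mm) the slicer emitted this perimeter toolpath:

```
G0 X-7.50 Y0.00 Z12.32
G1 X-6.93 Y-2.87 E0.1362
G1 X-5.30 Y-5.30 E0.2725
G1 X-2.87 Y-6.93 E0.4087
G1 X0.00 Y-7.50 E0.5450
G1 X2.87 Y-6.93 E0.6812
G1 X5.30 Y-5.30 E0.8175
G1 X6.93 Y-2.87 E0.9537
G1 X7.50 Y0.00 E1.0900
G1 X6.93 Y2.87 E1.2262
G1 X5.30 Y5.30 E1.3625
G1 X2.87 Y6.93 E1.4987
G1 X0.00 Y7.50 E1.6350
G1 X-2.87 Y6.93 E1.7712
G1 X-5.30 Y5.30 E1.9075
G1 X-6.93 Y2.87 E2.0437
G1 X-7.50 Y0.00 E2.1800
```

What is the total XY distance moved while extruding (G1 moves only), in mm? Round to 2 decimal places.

Sum the Euclidean lengths of each G1 segment: total = 46.82 mm.

46.82 mm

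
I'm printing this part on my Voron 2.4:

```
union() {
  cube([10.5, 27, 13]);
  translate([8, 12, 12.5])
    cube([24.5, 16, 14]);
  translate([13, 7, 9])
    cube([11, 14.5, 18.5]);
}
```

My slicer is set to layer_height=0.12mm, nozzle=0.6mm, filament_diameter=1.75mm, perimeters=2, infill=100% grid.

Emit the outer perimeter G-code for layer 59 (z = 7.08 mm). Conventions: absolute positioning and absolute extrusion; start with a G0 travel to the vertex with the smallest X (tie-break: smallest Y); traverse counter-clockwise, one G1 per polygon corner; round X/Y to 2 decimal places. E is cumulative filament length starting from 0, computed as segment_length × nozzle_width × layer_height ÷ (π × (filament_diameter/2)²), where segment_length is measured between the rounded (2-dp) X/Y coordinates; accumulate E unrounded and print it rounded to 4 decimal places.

At z = 7.08 mm: the cube (footprint 10.5×27) is included at this height; the cube at (8, 12) does not reach this height (z outside [12.5, 26.5]); the cube at (13, 7) is not intersected at this z (z outside [9, 27.5]); Taking the union: only the 10.5×27 cube is present, so the union is just that shape — 1 connected region. The outline is a single polygon with 4 vertices. Extrusion per mm of travel: 0.6 × 0.12 / (π × 0.875²) = 0.029934. Accumulating E over each segment gives final E = 2.2451.

G0 X0.00 Y0.00 Z7.08
G1 X10.50 Y0.00 E0.3143
G1 X10.50 Y27.00 E1.1225
G1 X0.00 Y27.00 E1.4368
G1 X0.00 Y0.00 E2.2451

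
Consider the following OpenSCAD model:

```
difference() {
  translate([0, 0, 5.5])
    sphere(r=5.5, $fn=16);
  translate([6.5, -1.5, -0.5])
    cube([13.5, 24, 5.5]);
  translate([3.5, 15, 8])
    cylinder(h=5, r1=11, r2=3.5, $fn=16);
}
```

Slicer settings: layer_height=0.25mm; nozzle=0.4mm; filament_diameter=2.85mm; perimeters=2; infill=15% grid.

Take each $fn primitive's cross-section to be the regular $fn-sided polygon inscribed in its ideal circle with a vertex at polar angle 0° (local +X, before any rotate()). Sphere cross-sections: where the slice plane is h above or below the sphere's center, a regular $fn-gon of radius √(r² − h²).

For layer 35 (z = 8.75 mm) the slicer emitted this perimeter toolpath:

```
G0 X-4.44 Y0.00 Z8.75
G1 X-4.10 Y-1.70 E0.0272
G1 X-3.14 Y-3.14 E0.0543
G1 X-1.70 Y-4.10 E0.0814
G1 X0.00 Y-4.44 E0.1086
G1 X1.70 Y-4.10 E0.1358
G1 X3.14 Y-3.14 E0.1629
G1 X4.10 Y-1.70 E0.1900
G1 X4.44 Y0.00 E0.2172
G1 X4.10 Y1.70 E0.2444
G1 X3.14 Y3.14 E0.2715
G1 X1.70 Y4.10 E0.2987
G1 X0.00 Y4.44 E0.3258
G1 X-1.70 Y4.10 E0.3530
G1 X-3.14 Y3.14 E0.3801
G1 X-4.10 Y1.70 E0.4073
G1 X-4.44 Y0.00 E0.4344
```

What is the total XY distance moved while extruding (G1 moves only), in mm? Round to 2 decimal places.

27.71 mm

Sum the Euclidean lengths of each G1 segment: total = 27.71 mm.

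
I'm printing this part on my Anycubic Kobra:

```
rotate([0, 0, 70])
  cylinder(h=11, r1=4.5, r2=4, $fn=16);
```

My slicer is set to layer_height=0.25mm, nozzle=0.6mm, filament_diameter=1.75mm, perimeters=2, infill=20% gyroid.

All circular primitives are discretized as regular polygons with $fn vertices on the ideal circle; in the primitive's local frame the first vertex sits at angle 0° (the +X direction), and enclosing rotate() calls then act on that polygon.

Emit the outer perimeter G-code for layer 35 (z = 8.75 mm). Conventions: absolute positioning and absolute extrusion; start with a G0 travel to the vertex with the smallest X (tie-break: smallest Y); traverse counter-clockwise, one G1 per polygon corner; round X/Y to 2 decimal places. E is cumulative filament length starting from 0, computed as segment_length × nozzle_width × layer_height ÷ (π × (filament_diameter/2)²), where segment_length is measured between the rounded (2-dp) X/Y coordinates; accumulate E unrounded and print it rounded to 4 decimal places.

G0 X-4.10 Y-0.18 Z8.75
G1 X-3.72 Y-1.73 E0.0995
G1 X-2.77 Y-3.02 E0.1994
G1 X-1.40 Y-3.85 E0.2993
G1 X0.18 Y-4.10 E0.3991
G1 X1.73 Y-3.72 E0.4986
G1 X3.02 Y-2.77 E0.5985
G1 X3.85 Y-1.40 E0.6984
G1 X4.10 Y0.18 E0.7982
G1 X3.72 Y1.73 E0.8977
G1 X2.77 Y3.02 E0.9976
G1 X1.40 Y3.85 E1.0975
G1 X-0.18 Y4.10 E1.1973
G1 X-1.73 Y3.72 E1.2968
G1 X-3.02 Y2.77 E1.3967
G1 X-3.85 Y1.40 E1.4966
G1 X-4.10 Y-0.18 E1.5963

At z = 8.75 mm: the cone: at t=0.795 of its height the radius interpolates to r₁+(r₂−r₁)t = 4.102, giving a regular 16-gon of that circumradius; (whole slice rotated 70° about Z — lengths, areas and connectivity unchanged). The outline is a single polygon with 16 vertices. Extrusion per mm of travel: 0.6 × 0.25 / (π × 0.875²) = 0.062363. Accumulating E over each segment gives final E = 1.5963.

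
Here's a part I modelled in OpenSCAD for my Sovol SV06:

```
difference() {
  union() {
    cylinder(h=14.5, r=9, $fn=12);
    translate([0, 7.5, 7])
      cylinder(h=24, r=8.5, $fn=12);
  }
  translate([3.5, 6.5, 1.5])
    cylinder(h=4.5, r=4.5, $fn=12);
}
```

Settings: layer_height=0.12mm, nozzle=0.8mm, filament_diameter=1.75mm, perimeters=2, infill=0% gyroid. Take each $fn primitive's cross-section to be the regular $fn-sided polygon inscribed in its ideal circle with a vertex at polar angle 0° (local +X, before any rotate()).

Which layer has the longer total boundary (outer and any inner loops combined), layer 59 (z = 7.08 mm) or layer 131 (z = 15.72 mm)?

Layer 59 (z = 7.08): the r=9 cylinder contributes a regular 12-gon of circumradius 9 (perimeter = 2·12·9.000·sin(180°/12) = 55.90 mm); the cylinder at (0, 7.5): section is a regular 12-gon, circumradius r=8.5 (perimeter = 2·12·8.500·sin(180°/12) = 52.80 mm); Merging all regions: the regions partially overlap (shared area 105.70 mm²), so the edge portions inside another operand are dropped and the merged outline is re-measured after clipping — boundary = 69.94 mm; the cylinder at (3.5, 6.5) does not reach this height (z outside [1.5, 6]); Taking the first minus the rest: none of the subtracted shapes is present at this height, so the result so far is unchanged — boundary = 69.94 mm. So its perimeter = 69.94 mm. Layer 131 (z = 15.72): the cylinder is not intersected at this z (z outside [0, 14.5]); the r=8.5 cylinder at (0, 7.5) gives a regular 12-gon of circumradius 8.5 (constant along its height) (perimeter = 2·12·8.500·sin(180°/12) = 52.80 mm); Merging all regions: only the r=8.5 cylinder at (0, 7.5) is present, so the union is just that shape — boundary = 52.80 mm; the cylinder at (3.5, 6.5) does not reach this height (z outside [1.5, 6]); Subtracting the remaining from the first: none of the subtracted shapes is present at this height, so the result so far is unchanged — boundary = 52.80 mm. So its perimeter = 52.80 mm. Layer 59 is larger (69.94 vs 52.80 mm).

layer 59 (z = 7.08 mm)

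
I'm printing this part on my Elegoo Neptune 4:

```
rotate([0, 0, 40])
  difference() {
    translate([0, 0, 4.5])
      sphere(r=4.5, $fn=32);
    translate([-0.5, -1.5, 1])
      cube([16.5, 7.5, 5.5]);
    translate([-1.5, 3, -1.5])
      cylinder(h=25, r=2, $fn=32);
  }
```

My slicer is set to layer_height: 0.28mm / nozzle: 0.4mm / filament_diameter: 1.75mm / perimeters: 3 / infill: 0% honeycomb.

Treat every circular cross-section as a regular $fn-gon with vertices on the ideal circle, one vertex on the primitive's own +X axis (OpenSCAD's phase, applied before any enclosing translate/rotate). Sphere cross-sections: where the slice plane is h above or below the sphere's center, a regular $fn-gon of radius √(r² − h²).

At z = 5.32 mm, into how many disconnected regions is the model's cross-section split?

1

At z = 5.32 mm: the r=4.5 sphere contributes a regular 32-gon of circumradius √(4.5²−0.82²) = 4.425; the cube at (-0.5, -1.5) (footprint 16.5×7.5) is included at this height; the cylinder at (-1.5, 3): section is a regular 32-gon, circumradius r=2; Taking the first minus the rest: starting from the r=4.5 sphere, the 16.5×7.5 cube at (-0.5, -1.5) partially overlaps it — only the 24.71 mm² overlap (of its 123.75 mm²) is removed, clipping the outline; the r=2 cylinder at (-1.5, 3) partially overlaps it — only the 7.44 mm² overlap (of its 12.49 mm²) is removed, clipping the outline — 1 connected region; (whole slice rotated 40° about Z — lengths, areas and connectivity unchanged). The result has 1 disconnected region.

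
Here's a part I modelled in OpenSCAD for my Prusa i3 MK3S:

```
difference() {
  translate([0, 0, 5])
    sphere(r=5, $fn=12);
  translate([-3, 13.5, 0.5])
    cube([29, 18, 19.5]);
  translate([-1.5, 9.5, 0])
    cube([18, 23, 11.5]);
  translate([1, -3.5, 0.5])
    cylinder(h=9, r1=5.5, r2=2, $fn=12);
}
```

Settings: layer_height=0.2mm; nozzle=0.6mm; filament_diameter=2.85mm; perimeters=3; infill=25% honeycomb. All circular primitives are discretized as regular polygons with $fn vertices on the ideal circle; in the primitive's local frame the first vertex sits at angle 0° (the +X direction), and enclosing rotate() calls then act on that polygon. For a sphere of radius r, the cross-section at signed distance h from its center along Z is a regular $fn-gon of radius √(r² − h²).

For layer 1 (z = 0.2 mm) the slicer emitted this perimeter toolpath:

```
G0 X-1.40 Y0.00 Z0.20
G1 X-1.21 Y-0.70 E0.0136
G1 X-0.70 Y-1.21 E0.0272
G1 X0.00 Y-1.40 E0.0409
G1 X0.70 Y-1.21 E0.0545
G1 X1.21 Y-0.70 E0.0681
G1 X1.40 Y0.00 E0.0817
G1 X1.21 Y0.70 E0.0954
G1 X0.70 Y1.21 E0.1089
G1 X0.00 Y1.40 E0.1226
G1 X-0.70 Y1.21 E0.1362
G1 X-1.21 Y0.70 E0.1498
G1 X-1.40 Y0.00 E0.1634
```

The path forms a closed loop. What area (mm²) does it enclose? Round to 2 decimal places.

Apply the shoelace formula to the sequence of (X, Y) vertices; enclosed area = 5.87 mm².

5.87 mm²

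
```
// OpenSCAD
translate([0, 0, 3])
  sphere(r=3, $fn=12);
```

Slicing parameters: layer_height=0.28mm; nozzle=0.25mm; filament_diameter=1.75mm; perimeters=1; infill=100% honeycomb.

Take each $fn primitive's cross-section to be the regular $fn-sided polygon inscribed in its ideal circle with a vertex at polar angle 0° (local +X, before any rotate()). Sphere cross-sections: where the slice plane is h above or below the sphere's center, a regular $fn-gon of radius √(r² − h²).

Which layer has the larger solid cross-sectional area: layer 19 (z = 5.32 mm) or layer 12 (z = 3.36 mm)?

layer 12 (z = 3.36 mm)

Layer 19 (z = 5.32): the r=3 sphere contributes a regular 12-gon of circumradius √(3²−2.32²) = 1.902 (area = (12/2)·1.902²·sin(360°/12) = 10.85 mm²). So its area = 10.85 mm². Layer 12 (z = 3.36): the r=3 sphere contributes a regular 12-gon of circumradius √(3²−0.36²) = 2.978 (area = (12/2)·2.978²·sin(360°/12) = 26.61 mm²). So its area = 26.61 mm². Layer 12 is larger (26.61 vs 10.85 mm²).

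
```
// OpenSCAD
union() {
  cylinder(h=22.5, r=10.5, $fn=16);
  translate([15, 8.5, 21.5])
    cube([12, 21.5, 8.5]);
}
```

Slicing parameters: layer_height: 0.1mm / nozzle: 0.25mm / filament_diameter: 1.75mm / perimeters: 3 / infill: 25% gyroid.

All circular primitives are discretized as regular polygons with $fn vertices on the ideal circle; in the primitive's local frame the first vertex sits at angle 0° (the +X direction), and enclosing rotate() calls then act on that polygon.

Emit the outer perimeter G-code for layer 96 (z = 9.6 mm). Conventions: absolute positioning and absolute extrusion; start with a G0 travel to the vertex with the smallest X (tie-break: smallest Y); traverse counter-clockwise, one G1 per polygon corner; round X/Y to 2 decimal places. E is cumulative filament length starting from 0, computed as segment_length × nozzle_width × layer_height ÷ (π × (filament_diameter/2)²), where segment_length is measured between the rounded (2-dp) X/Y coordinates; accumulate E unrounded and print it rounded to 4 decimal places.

At z = 9.6 mm: the r=10.5 cylinder contributes a regular 16-gon of circumradius 10.5; the cube at (15, 8.5) is absent (z outside [21.5, 30]); Merging all regions: only the r=10.5 cylinder is present, so the union is just that shape — 1 connected region. The outline is a single polygon with 16 vertices. Extrusion per mm of travel: 0.25 × 0.1 / (π × 0.875²) = 0.010394. Accumulating E over each segment gives final E = 0.6812.

G0 X-10.50 Y0.00 Z9.60
G1 X-9.70 Y-4.02 E0.0426
G1 X-7.42 Y-7.42 E0.0852
G1 X-4.02 Y-9.70 E0.1277
G1 X0.00 Y-10.50 E0.1703
G1 X4.02 Y-9.70 E0.2129
G1 X7.42 Y-7.42 E0.2555
G1 X9.70 Y-4.02 E0.2980
G1 X10.50 Y0.00 E0.3406
G1 X9.70 Y4.02 E0.3832
G1 X7.42 Y7.42 E0.4258
G1 X4.02 Y9.70 E0.4683
G1 X0.00 Y10.50 E0.5109
G1 X-4.02 Y9.70 E0.5535
G1 X-7.42 Y7.42 E0.5961
G1 X-9.70 Y4.02 E0.6386
G1 X-10.50 Y0.00 E0.6812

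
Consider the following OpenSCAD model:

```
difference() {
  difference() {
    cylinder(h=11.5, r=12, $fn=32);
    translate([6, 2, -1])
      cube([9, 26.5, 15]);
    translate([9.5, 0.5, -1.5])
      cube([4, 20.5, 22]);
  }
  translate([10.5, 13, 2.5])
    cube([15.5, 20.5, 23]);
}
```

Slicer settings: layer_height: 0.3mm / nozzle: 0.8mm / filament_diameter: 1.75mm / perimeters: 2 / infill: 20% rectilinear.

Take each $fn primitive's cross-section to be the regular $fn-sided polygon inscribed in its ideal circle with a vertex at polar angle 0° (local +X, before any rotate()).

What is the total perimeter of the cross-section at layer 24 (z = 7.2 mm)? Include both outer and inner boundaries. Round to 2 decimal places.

79.05 mm

At z = 7.2 mm: the cylinder: section is a regular 32-gon, circumradius r=12 (perimeter = 2·32·12.000·sin(180°/32) = 75.28 mm); the cube at (6, 2) is present — its section is the full 9×26.5 rectangle (perimeter 71.00 mm); the cube at (9.5, 0.5) (footprint 4×20.5) is included at this height (perimeter 49.00 mm); After the difference (first − rest): starting from the r=12 cylinder, the 9×26.5 cube at (6, 2) partially overlaps it — only the 31.94 mm² overlap (of its 238.50 mm²) is removed, clipping the outline; the 4×20.5 cube at (9.5, 0.5) partially overlaps it — only the 3.57 mm² overlap (of its 82.00 mm²) is removed, clipping the outline — boundary = 79.05 mm; the cube at (10.5, 13) is present — its section is the full 15.5×20.5 rectangle (perimeter 72.00 mm); Taking the first minus the rest: starting from the result so far, the 15.5×20.5 cube at (10.5, 13) misses the remaining region (no effect) — boundary = 79.05 mm. Overall, the cross-section is a single solid region. Total boundary length (outer) = 79.05 mm.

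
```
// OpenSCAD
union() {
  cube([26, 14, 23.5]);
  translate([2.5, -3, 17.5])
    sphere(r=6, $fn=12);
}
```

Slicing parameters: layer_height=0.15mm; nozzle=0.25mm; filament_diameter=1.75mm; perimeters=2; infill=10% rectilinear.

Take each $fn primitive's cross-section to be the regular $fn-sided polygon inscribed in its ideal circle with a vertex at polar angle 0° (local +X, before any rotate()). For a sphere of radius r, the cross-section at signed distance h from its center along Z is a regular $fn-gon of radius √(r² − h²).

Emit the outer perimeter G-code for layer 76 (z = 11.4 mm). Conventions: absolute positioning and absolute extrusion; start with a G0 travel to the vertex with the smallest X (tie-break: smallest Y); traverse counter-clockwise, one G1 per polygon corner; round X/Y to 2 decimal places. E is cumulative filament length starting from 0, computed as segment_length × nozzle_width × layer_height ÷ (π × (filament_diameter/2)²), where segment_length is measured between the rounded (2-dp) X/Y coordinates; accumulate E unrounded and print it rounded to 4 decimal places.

G0 X0.00 Y0.00 Z11.40
G1 X26.00 Y0.00 E0.4054
G1 X26.00 Y14.00 E0.6236
G1 X0.00 Y14.00 E1.0290
G1 X0.00 Y0.00 E1.2473

At z = 11.4 mm: the 26×14 cube contributes its full rectangle; the sphere at (2.5, -3) does not reach this height (|z−center|=6.100 > r=6); Taking the union: only the 26×14 cube is present, so the union is just that shape — 1 connected region. The outline is a single polygon with 4 vertices. Extrusion per mm of travel: 0.25 × 0.15 / (π × 0.875²) = 0.015591. Accumulating E over each segment gives final E = 1.2473.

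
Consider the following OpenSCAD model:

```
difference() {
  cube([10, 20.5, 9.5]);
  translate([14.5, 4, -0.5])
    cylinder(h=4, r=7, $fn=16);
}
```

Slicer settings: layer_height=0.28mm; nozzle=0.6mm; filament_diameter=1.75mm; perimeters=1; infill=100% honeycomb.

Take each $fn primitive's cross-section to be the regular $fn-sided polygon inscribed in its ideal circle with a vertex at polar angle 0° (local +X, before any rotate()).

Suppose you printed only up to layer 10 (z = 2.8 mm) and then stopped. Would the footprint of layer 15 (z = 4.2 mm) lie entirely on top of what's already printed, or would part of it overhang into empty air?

Compare the two slices. At z = 2.8: the 10×20.5 cube contributes its full rectangle (area 205.00 mm²); the cylinder at (14.5, 4): section is a regular 16-gon, circumradius r=7 (area = (16/2)·7.000²·sin(360°/16) = 150.01 mm²); Subtracting the remaining from the first: starting from the 10×20.5 cube (205.00 mm²), the r=7 cylinder at (14.5, 4) partially overlaps it — only the 16.79 mm² overlap (of its 150.01 mm²) is removed, clipping the outline — area = 188.21 mm². At z = 4.2: the cube is present — its section is the full 10×20.5 rectangle (area 205.00 mm²); the cylinder at (14.5, 4) does not reach this height (z outside [-0.5, 3.5]); After the difference (first − rest): none of the subtracted shapes is present at this height, so the 10×20.5 cube is unchanged — area = 205.00 mm². Checking containment: at z = 4.2 the cross-section extends beyond the z = 2.8 cross-section by about 16.79 mm².

part overhangs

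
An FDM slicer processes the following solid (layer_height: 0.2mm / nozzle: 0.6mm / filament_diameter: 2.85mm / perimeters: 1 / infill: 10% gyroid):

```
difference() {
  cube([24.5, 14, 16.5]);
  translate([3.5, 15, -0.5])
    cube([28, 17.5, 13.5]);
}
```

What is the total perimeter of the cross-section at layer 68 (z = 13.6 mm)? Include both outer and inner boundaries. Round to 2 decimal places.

77.00 mm

At z = 13.6 mm: the 24.5×14 cube contributes its full rectangle (perimeter 77.00 mm); the cube at (3.5, 15) does not reach this height (z outside [-0.5, 13]); Taking the first minus the rest: none of the subtracted shapes is present at this height, so the 24.5×14 cube is unchanged — boundary = 77.00 mm. Overall, the cross-section is a single solid region. Total boundary length (outer) = 77.00 mm.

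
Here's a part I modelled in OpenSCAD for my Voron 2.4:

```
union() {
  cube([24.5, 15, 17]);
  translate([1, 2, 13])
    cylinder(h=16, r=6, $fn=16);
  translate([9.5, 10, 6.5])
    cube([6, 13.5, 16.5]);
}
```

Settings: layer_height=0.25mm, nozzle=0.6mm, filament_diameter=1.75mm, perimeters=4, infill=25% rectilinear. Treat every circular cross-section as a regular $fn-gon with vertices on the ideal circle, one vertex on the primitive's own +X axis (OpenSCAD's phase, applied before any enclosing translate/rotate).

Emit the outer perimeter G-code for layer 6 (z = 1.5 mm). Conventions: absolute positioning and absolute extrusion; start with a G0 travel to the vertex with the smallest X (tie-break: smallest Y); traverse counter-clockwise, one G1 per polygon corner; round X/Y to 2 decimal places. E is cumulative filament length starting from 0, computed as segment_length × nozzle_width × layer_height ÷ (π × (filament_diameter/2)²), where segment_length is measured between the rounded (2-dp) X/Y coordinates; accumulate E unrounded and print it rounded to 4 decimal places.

G0 X0.00 Y0.00 Z1.50
G1 X24.50 Y0.00 E1.5279
G1 X24.50 Y15.00 E2.4633
G1 X0.00 Y15.00 E3.9912
G1 X0.00 Y0.00 E4.9267

At z = 1.5 mm: the cube (footprint 24.5×15) is included at this height; the cylinder at (1, 2) is absent (z outside [13, 29]); the cube at (9.5, 10) is not intersected at this z (z outside [6.5, 23]); Taking the union: only the 24.5×15 cube is present, so the union is just that shape — 1 connected region. The outline is a single polygon with 4 vertices. Extrusion per mm of travel: 0.6 × 0.25 / (π × 0.875²) = 0.062363. Accumulating E over each segment gives final E = 4.9267.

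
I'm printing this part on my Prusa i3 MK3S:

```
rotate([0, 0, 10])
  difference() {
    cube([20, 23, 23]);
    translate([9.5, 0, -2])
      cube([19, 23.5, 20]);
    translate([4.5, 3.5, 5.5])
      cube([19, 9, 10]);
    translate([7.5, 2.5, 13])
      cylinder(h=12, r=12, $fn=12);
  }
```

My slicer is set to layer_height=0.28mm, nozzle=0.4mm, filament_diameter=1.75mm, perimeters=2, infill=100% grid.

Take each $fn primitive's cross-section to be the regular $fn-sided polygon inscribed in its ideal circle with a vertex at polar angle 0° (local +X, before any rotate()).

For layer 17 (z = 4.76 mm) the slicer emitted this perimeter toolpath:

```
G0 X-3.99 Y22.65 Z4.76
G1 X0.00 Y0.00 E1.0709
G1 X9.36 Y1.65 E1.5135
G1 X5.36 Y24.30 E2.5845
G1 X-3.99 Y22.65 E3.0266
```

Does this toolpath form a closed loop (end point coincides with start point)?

yes

Start point (G0): (-3.99, 22.65). End point (last G1): the path returns to the start — closed.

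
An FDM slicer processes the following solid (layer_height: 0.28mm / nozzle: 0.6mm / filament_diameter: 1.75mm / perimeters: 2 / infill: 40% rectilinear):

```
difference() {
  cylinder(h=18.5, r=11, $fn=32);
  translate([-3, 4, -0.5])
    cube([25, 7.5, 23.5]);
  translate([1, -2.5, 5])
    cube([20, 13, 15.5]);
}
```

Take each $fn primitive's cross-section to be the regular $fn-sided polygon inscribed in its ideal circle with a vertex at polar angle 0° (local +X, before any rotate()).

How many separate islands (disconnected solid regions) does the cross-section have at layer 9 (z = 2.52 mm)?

1

At z = 2.52 mm: the cylinder: section is a regular 32-gon, circumradius r=11; the cube at (-3, 4) is present — its section is the full 25×7.5 rectangle; the cube at (1, -2.5) is absent (z outside [5, 20.5]); Subtracting the remaining from the first: starting from the r=11 cylinder, the 25×7.5 cube at (-3, 4) partially overlaps it — only the 72.05 mm² overlap (of its 187.50 mm²) is removed, clipping the outline — 1 connected region. Overall, the cross-section is a single solid region. Island count = 1.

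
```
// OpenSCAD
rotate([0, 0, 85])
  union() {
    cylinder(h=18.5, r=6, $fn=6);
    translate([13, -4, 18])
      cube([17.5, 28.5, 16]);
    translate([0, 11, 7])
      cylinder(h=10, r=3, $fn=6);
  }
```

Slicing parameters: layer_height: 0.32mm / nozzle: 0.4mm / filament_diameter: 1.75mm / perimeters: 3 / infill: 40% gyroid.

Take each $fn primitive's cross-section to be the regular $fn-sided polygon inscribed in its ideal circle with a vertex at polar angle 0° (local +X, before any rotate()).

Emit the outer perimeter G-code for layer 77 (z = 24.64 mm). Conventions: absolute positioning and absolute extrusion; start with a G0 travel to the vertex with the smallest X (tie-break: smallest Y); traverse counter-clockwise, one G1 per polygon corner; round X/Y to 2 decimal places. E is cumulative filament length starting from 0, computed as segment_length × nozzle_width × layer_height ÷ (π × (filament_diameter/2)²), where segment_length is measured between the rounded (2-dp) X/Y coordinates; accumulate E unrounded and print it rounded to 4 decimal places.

At z = 24.64 mm: the cylinder does not reach this height (z outside [0, 18.5]); the 17.5×28.5 cube at (13, -4) contributes its full rectangle; the cylinder at (0, 11) is absent (z outside [7, 17]); Taking the union: only the 17.5×28.5 cube at (13, -4) is present, so the union is just that shape — 1 connected region; (rotated 85° about Z; rotation is an isometry so areas/perimeters/island counts are preserved). The outline is a single polygon with 4 vertices. Extrusion per mm of travel: 0.4 × 0.32 / (π × 0.875²) = 0.053216. Accumulating E over each segment gives final E = 4.8959.

G0 X-23.27 Y15.09 Z24.64
G1 X5.12 Y12.60 E1.5166
G1 X6.64 Y30.04 E2.4482
G1 X-21.75 Y32.52 E3.9648
G1 X-23.27 Y15.09 E4.8959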